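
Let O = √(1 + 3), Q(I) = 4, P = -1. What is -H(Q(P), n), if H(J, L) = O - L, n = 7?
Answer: 5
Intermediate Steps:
O = 2 (O = √4 = 2)
H(J, L) = 2 - L
-H(Q(P), n) = -(2 - 1*7) = -(2 - 7) = -1*(-5) = 5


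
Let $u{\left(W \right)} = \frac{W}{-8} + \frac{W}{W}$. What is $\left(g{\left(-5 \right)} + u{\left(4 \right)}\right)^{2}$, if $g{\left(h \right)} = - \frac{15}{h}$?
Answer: $\frac{49}{4} \approx 12.25$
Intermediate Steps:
$u{\left(W \right)} = 1 - \frac{W}{8}$ ($u{\left(W \right)} = W \left(- \frac{1}{8}\right) + 1 = - \frac{W}{8} + 1 = 1 - \frac{W}{8}$)
$\left(g{\left(-5 \right)} + u{\left(4 \right)}\right)^{2} = \left(- \frac{15}{-5} + \left(1 - \frac{1}{2}\right)\right)^{2} = \left(\left(-15\right) \left(- \frac{1}{5}\right) + \left(1 - \frac{1}{2}\right)\right)^{2} = \left(3 + \frac{1}{2}\right)^{2} = \left(\frac{7}{2}\right)^{2} = \frac{49}{4}$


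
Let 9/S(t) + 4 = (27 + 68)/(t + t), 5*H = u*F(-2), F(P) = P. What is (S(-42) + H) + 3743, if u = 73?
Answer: 7999459/2155 ≈ 3712.0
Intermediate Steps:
H = -146/5 (H = (73*(-2))/5 = (⅕)*(-146) = -146/5 ≈ -29.200)
S(t) = 9/(-4 + 95/(2*t)) (S(t) = 9/(-4 + (27 + 68)/(t + t)) = 9/(-4 + 95/((2*t))) = 9/(-4 + 95*(1/(2*t))) = 9/(-4 + 95/(2*t)))
(S(-42) + H) + 3743 = (-18*(-42)/(-95 + 8*(-42)) - 146/5) + 3743 = (-18*(-42)/(-95 - 336) - 146/5) + 3743 = (-18*(-42)/(-431) - 146/5) + 3743 = (-18*(-42)*(-1/431) - 146/5) + 3743 = (-756/431 - 146/5) + 3743 = -66706/2155 + 3743 = 7999459/2155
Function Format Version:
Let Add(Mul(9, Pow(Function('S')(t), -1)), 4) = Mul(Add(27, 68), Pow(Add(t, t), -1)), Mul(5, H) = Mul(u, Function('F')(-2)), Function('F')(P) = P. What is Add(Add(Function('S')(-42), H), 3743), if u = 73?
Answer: Rational(7999459, 2155) ≈ 3712.0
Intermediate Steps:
H = Rational(-146, 5) (H = Mul(Rational(1, 5), Mul(73, -2)) = Mul(Rational(1, 5), -146) = Rational(-146, 5) ≈ -29.200)
Function('S')(t) = Mul(9, Pow(Add(-4, Mul(Rational(95, 2), Pow(t, -1))), -1)) (Function('S')(t) = Mul(9, Pow(Add(-4, Mul(Add(27, 68), Pow(Add(t, t), -1))), -1)) = Mul(9, Pow(Add(-4, Mul(95, Pow(Mul(2, t), -1))), -1)) = Mul(9, Pow(Add(-4, Mul(95, Mul(Rational(1, 2), Pow(t, -1)))), -1)) = Mul(9, Pow(Add(-4, Mul(Rational(95, 2), Pow(t, -1))), -1)))
Add(Add(Function('S')(-42), H), 3743) = Add(Add(Mul(-18, -42, Pow(Add(-95, Mul(8, -42)), -1)), Rational(-146, 5)), 3743) = Add(Add(Mul(-18, -42, Pow(Add(-95, -336), -1)), Rational(-146, 5)), 3743) = Add(Add(Mul(-18, -42, Pow(-431, -1)), Rational(-146, 5)), 3743) = Add(Add(Mul(-18, -42, Rational(-1, 431)), Rational(-146, 5)), 3743) = Add(Add(Rational(-756, 431), Rational(-146, 5)), 3743) = Add(Rational(-66706, 2155), 3743) = Rational(7999459, 2155)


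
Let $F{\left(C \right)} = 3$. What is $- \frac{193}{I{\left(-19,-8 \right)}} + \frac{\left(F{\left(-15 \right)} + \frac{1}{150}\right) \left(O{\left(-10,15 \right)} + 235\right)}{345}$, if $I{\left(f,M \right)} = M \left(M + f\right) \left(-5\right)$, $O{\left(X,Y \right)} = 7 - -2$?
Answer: $\frac{1431503}{621000} \approx 2.3052$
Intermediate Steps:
$O{\left(X,Y \right)} = 9$ ($O{\left(X,Y \right)} = 7 + 2 = 9$)
$I{\left(f,M \right)} = - 5 M \left(M + f\right)$
$- \frac{193}{I{\left(-19,-8 \right)}} + \frac{\left(F{\left(-15 \right)} + \frac{1}{150}\right) \left(O{\left(-10,15 \right)} + 235\right)}{345} = - \frac{193}{\left(-5\right) \left(-8\right) \left(-8 - 19\right)} + \frac{\left(3 + \frac{1}{150}\right) \left(9 + 235\right)}{345} = - \frac{193}{\left(-5\right) \left(-8\right) \left(-27\right)} + \left(3 + \frac{1}{150}\right) 244 \cdot \frac{1}{345} = - \frac{193}{-1080} + \frac{451}{150} \cdot 244 \cdot \frac{1}{345} = \left(-193\right) \left(- \frac{1}{1080}\right) + \frac{55022}{75} \cdot \frac{1}{345} = \frac{193}{1080} + \frac{55022}{25875} = \frac{1431503}{621000}$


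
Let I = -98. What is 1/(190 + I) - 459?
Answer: -42227/92 ≈ -458.99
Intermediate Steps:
1/(190 + I) - 459 = 1/(190 - 98) - 459 = 1/92 - 459 = -42227/92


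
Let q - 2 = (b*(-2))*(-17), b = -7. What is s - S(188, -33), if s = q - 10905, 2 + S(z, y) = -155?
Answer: -10984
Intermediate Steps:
S(z, y) = -157 (S(z, y) = -2 - 155 = -157)
q = -236 (q = 2 - 7*(-2)*(-17) = 2 + 14*(-17) = 2 - 238 = -236)
s = -11141 (s = -236 - 10905 = -11141)
s - S(188, -33) = -11141 - 1*(-157) = -11141 + 157 = -10984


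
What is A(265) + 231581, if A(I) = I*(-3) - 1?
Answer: 230785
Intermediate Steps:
A(I) = -1 - 3*I (A(I) = -3*I - 1 = -1 - 3*I)
A(265) + 231581 = (-1 - 3*265) + 231581 = (-1 - 795) + 231581 = -796 + 231581 = 230785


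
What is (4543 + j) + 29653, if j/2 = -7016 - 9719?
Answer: 726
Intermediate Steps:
j = -33470 (j = 2*(-7016 - 9719) = 2*(-16735) = -33470)
(4543 + j) + 29653 = (4543 - 33470) + 29653 = -28927 + 29653 = 726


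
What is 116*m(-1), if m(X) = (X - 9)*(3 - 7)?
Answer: 4640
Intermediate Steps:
m(X) = 36 - 4*X (m(X) = (-9 + X)*(-4) = 36 - 4*X)
116*m(-1) = 116*(36 - 4*(-1)) = 116*(36 + 4) = 116*40 = 4640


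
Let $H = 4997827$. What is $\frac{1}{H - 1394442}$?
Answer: $\frac{1}{3603385} \approx 2.7752 \cdot 10^{-7}$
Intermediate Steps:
$\frac{1}{H - 1394442} = \frac{1}{4997827 - 1394442} = \frac{1}{3603385}$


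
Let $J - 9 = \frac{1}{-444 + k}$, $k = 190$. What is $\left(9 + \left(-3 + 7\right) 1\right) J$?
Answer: $\frac{29705}{254} \approx 116.95$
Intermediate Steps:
$J = \frac{2285}{254}$ ($J = 9 + \frac{1}{-444 + 190} = 9 + \frac{1}{-254} = 9 - \frac{1}{254} = \frac{2285}{254} \approx 8.9961$)
$\left(9 + \left(-3 + 7\right) 1\right) J = \left(9 + \left(-3 + 7\right) 1\right) \frac{2285}{254} = \left(9 + 4 \cdot 1\right) \frac{2285}{254} = \left(9 + 4\right) \frac{2285}{254} = 13 \cdot \frac{2285}{254} = \frac{29705}{254}$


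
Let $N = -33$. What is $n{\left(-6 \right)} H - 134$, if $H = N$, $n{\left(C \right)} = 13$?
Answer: $-563$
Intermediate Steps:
$H = -33$
$n{\left(-6 \right)} H - 134 = 13 \left(-33\right) - 134 = -429 - 134 = -563$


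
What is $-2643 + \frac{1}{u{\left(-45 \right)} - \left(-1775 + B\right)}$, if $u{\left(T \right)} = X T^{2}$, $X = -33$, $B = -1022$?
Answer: $- \frac{169226005}{64028} \approx -2643.0$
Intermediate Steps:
$u{\left(T \right)} = - 33 T^{2}$
$-2643 + \frac{1}{u{\left(-45 \right)} - \left(-1775 + B\right)} = -2643 + \frac{1}{- 33 \left(-45\right)^{2} + \left(1775 - -1022\right)} = -2643 + \frac{1}{\left(-33\right) 2025 + \left(1775 + 1022\right)} = -2643 + \frac{1}{-66825 + 2797} = -2643 + \frac{1}{-64028} = -2643 - \frac{1}{64028} = - \frac{169226005}{64028}$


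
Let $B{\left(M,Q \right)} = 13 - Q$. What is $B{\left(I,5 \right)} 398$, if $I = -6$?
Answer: $3184$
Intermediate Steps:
$B{\left(I,5 \right)} 398 = \left(13 - 5\right) 398 = 8 \cdot 398 = 3184$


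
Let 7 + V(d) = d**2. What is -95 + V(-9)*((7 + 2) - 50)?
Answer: -3129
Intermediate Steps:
V(d) = -7 + d**2
-95 + V(-9)*((7 + 2) - 50) = -95 + (-7 + (-9)**2)*((7 + 2) - 50) = -95 + (-7 + 81)*(9 - 50) = -95 + 74*(-41) = -95 - 3034 = -3129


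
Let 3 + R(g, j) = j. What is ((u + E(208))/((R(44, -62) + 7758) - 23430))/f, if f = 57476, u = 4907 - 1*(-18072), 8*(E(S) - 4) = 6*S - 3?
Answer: -185109/7235998496 ≈ -2.5582e-5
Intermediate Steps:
R(g, j) = -3 + j
E(S) = 29/8 + 3*S/4 (E(S) = 4 + (6*S - 3)/8 = 4 + (-3 + 6*S)/8 = 4 + (-3/8 + 3*S/4) = 29/8 + 3*S/4)
u = 22979 (u = 4907 + 18072 = 22979)
((u + E(208))/((R(44, -62) + 7758) - 23430))/f = ((22979 + (29/8 + (¾)*208))/(((-3 - 62) + 7758) - 23430))/57476 = ((22979 + (29/8 + 156))/((-65 + 7758) - 23430))*(1/57476) = ((22979 + 1277/8)/(7693 - 23430))*(1/57476) = ((185109/8)/(-15737))*(1/57476) = ((185109/8)*(-1/15737))*(1/57476) = -185109/125896*1/57476 = -185109/7235998496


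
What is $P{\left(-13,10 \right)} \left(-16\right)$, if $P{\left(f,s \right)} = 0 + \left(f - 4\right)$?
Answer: $272$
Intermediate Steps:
$P{\left(f,s \right)} = -4 + f$ ($P{\left(f,s \right)} = 0 + \left(-4 + f\right) = -4 + f$)
$P{\left(-13,10 \right)} \left(-16\right) = \left(-4 - 13\right) \left(-16\right) = \left(-17\right) \left(-16\right) = 272$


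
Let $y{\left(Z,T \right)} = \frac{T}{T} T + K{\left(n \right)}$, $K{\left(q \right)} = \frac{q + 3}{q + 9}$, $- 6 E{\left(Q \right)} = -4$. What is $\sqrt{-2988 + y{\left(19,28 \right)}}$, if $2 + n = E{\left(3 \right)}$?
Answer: $\frac{5 i \sqrt{62629}}{23} \approx 54.404 i$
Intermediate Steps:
$E{\left(Q \right)} = \frac{2}{3}$ ($E{\left(Q \right)} = \left(- \frac{1}{6}\right) \left(-4\right) = \frac{2}{3}$)
$n = - \frac{4}{3}$ ($n = -2 + \frac{2}{3} = - \frac{4}{3} \approx -1.3333$)
$K{\left(q \right)} = \frac{3 + q}{9 + q}$
$y{\left(Z,T \right)} = \frac{5}{23} + T$ ($y{\left(Z,T \right)} = \frac{T}{T} T + \frac{3 - \frac{4}{3}}{9 - \frac{4}{3}} = 1 T + \frac{1}{\frac{23}{3}} \cdot \frac{5}{3} = T + \frac{3}{23} \cdot \frac{5}{3} = T + \frac{5}{23} = \frac{5}{23} + T$)
$\sqrt{-2988 + y{\left(19,28 \right)}} = \sqrt{-2988 + \left(\frac{5}{23} + 28\right)} = \sqrt{-2988 + \frac{649}{23}} = \sqrt{- \frac{68075}{23}} = \frac{5 i \sqrt{62629}}{23}$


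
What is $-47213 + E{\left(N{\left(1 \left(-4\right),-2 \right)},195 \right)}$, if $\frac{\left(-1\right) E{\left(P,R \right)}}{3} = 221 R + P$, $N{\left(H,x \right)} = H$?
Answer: $-176486$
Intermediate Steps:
$E{\left(P,R \right)} = - 663 R - 3 P$ ($E{\left(P,R \right)} = - 3 \left(221 R + P\right) = - 3 \left(P + 221 R\right) = - 663 R - 3 P$)
$-47213 + E{\left(N{\left(1 \left(-4\right),-2 \right)},195 \right)} = -47213 - \left(129285 + 3 \cdot 1 \left(-4\right)\right) = -47213 - 129273 = -176486$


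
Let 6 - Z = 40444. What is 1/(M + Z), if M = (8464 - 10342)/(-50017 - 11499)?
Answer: -30758/1243791065 ≈ -2.4729e-5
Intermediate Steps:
Z = -40438 (Z = 6 - 1*40444 = 6 - 40444 = -40438)
M = 939/30758 (M = -1878/(-61516) = -1878*(-1/61516) = 939/30758 ≈ 0.030529)
1/(M + Z) = 1/(939/30758 - 40438) = 1/(-1243791065/30758) = -30758/1243791065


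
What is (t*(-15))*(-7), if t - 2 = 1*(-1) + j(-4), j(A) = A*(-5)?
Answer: 2205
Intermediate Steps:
j(A) = -5*A
t = 21 (t = 2 + (1*(-1) - 5*(-4)) = 2 + (-1 + 20) = 2 + 19 = 21)
(t*(-15))*(-7) = (21*(-15))*(-7) = -315*(-7) = 2205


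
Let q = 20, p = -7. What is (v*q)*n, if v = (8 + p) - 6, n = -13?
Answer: 1300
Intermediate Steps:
v = -5 (v = (8 - 7) - 6 = 1 - 6 = -5)
(v*q)*n = -5*20*(-13) = -100*(-13) = 1300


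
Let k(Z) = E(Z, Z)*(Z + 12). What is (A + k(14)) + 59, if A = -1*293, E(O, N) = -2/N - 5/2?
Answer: -2119/7 ≈ -302.71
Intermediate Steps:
E(O, N) = -5/2 - 2/N (E(O, N) = -2/N - 5*1/2 = -2/N - 5/2 = -5/2 - 2/N)
A = -293
k(Z) = (12 + Z)*(-5/2 - 2/Z) (k(Z) = (-5/2 - 2/Z)*(Z + 12) = (-5/2 - 2/Z)*(12 + Z) = (12 + Z)*(-5/2 - 2/Z))
(A + k(14)) + 59 = (-293 + (-32 - 24/14 - 5/2*14)) + 59 = (-293 + (-32 - 24*1/14 - 35)) + 59 = (-293 + (-32 - 12/7 - 35)) + 59 = (-293 - 481/7) + 59 = -2532/7 + 59 = -2119/7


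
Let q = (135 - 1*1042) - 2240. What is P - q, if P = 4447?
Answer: 7594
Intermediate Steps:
q = -3147 (q = (135 - 1042) - 2240 = -907 - 2240 = -3147)
P - q = 4447 - 1*(-3147) = 4447 + 3147 = 7594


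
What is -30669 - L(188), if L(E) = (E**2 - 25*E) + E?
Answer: -61501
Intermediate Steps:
L(E) = E**2 - 24*E
-30669 - L(188) = -30669 - 188*(-24 + 188) = -30669 - 188*164 = -30669 - 1*30832 = -30669 - 30832 = -61501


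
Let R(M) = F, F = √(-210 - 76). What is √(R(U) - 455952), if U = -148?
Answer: √(-455952 + I*√286) ≈ 0.01 + 675.24*I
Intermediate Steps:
F = I*√286 (F = √(-286) = I*√286 ≈ 16.912*I)
R(M) = I*√286
√(R(U) - 455952) = √(I*√286 - 455952) = √(-455952 + I*√286)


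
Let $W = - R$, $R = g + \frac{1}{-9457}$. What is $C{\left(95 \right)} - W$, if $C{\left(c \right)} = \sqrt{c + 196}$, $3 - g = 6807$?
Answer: $- \frac{64345429}{9457} + \sqrt{291} \approx -6786.9$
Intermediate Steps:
$g = -6804$ ($g = 3 - 6807 = -6804$)
$C{\left(c \right)} = \sqrt{196 + c}$
$R = - \frac{64345429}{9457}$ ($R = -6804 + \frac{1}{-9457} = -6804 - \frac{1}{9457} = - \frac{64345429}{9457} \approx -6804.0$)
$W = \frac{64345429}{9457}$ ($W = \left(-1\right) \left(- \frac{64345429}{9457}\right) = \frac{64345429}{9457} \approx 6804.0$)
$C{\left(95 \right)} - W = \sqrt{196 + 95} - \frac{64345429}{9457} = \sqrt{291} - \frac{64345429}{9457} = - \frac{64345429}{9457} + \sqrt{291}$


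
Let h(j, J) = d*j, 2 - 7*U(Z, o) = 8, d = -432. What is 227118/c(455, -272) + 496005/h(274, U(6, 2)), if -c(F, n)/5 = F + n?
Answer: -3037483111/12034080 ≈ -252.41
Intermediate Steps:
U(Z, o) = -6/7 (U(Z, o) = 2/7 - ⅐*8 = 2/7 - 8/7 = -6/7)
h(j, J) = -432*j
c(F, n) = -5*F - 5*n (c(F, n) = -5*(F + n) = -5*F - 5*n)
227118/c(455, -272) + 496005/h(274, U(6, 2)) = 227118/(-5*455 - 5*(-272)) + 496005/((-432*274)) = 227118/(-2275 + 1360) + 496005/(-118368) = 227118/(-915) + 496005*(-1/118368) = 227118*(-1/915) - 165335/39456 = -75706/305 - 165335/39456 = -3037483111/12034080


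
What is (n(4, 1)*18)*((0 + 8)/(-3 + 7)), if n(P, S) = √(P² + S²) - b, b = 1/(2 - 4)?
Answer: 18 + 36*√17 ≈ 166.43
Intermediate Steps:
b = -½ (b = 1/(-2) = -½ ≈ -0.50000)
n(P, S) = ½ + √(P² + S²) (n(P, S) = √(P² + S²) - 1*(-½) = √(P² + S²) + ½ = ½ + √(P² + S²))
(n(4, 1)*18)*((0 + 8)/(-3 + 7)) = ((½ + √(4² + 1²))*18)*((0 + 8)/(-3 + 7)) = ((½ + √(16 + 1))*18)*(8/4) = ((½ + √17)*18)*(8*(¼)) = (9 + 18*√17)*2 = 18 + 36*√17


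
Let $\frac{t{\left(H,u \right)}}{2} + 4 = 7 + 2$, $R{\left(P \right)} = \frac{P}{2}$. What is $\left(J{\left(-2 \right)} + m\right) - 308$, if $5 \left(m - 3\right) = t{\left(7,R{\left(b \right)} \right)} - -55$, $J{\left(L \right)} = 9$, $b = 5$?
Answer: $-283$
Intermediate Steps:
$R{\left(P \right)} = \frac{P}{2}$ ($R{\left(P \right)} = P \frac{1}{2} = \frac{P}{2}$)
$t{\left(H,u \right)} = 10$ ($t{\left(H,u \right)} = -8 + 2 \left(7 + 2\right) = -8 + 2 \cdot 9 = -8 + 18 = 10$)
$m = 16$ ($m = 3 + \frac{10 - -55}{5} = 3 + \frac{10 + 55}{5} = 3 + \frac{1}{5} \cdot 65 = 3 + 13 = 16$)
$\left(J{\left(-2 \right)} + m\right) - 308 = \left(9 + 16\right) - 308 = 25 - 308 = -283$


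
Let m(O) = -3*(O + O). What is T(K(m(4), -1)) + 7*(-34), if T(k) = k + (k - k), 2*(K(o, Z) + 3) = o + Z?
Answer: -507/2 ≈ -253.50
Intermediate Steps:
m(O) = -6*O
K(o, Z) = -3 + Z/2 + o/2 (K(o, Z) = -3 + (o + Z)/2 = -3 + (Z + o)/2 = -3 + (Z/2 + o/2) = -3 + Z/2 + o/2)
T(k) = k (T(k) = k + 0 = k)
T(K(m(4), -1)) + 7*(-34) = (-3 + (½)*(-1) + (-6*4)/2) + 7*(-34) = (-3 - ½ + (½)*(-24)) - 238 = (-3 - ½ - 12) - 238 = -31/2 - 238 = -507/2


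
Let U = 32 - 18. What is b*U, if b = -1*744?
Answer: -10416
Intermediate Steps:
U = 14
b = -744
b*U = -744*14 = -10416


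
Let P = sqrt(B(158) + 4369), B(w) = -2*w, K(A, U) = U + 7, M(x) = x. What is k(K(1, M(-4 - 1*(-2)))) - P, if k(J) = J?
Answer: 5 - sqrt(4053) ≈ -58.663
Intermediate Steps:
K(A, U) = 7 + U
P = sqrt(4053) (P = sqrt(-2*158 + 4369) = sqrt(-316 + 4369) = sqrt(4053) ≈ 63.663)
k(K(1, M(-4 - 1*(-2)))) - P = (7 + (-4 - 1*(-2))) - sqrt(4053) = (7 + (-4 + 2)) - sqrt(4053) = (7 - 2) - sqrt(4053) = 5 - sqrt(4053)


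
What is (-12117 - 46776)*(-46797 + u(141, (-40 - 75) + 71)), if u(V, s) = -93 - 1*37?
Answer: 2763671811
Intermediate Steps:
u(V, s) = -130 (u(V, s) = -93 - 37 = -130)
(-12117 - 46776)*(-46797 + u(141, (-40 - 75) + 71)) = (-12117 - 46776)*(-46797 - 130) = -58893*(-46927) = 2763671811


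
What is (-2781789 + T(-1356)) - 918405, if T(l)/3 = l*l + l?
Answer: 1811946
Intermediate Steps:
T(l) = 3*l + 3*l² (T(l) = 3*(l*l + l) = 3*(l² + l) = 3*(l + l²) = 3*l + 3*l²)
(-2781789 + T(-1356)) - 918405 = (-2781789 + 3*(-1356)*(1 - 1356)) - 918405 = (-2781789 + 3*(-1356)*(-1355)) - 918405 = (-2781789 + 5512140) - 918405 = 2730351 - 918405 = 1811946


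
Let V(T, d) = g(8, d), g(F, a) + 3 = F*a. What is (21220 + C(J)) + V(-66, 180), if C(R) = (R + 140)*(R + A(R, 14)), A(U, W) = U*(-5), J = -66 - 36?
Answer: 38161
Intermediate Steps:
g(F, a) = -3 + F*a
J = -102
A(U, W) = -5*U
C(R) = -4*R*(140 + R) (C(R) = (R + 140)*(R - 5*R) = (140 + R)*(-4*R) = -4*R*(140 + R))
V(T, d) = -3 + 8*d
(21220 + C(J)) + V(-66, 180) = (21220 + 4*(-102)*(-140 - 1*(-102))) + (-3 + 8*180) = (21220 + 4*(-102)*(-140 + 102)) + (-3 + 1440) = (21220 + 4*(-102)*(-38)) + 1437 = (21220 + 15504) + 1437 = 36724 + 1437 = 38161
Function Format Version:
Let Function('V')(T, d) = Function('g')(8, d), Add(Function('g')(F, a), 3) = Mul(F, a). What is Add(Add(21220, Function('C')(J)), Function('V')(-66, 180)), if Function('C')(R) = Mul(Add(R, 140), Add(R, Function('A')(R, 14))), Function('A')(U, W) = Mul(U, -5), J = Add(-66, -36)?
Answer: 38161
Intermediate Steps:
Function('g')(F, a) = Add(-3, Mul(F, a))
J = -102
Function('A')(U, W) = Mul(-5, U)
Function('C')(R) = Mul(-4, R, Add(140, R)) (Function('C')(R) = Mul(Add(R, 140), Add(R, Mul(-5, R))) = Mul(Add(140, R), Mul(-4, R)) = Mul(-4, R, Add(140, R)))
Function('V')(T, d) = Add(-3, Mul(8, d))
Add(Add(21220, Function('C')(J)), Function('V')(-66, 180)) = Add(Add(21220, Mul(4, -102, Add(-140, Mul(-1, -102)))), Add(-3, Mul(8, 180))) = Add(Add(21220, Mul(4, -102, Add(-140, 102))), Add(-3, 1440)) = Add(Add(21220, Mul(4, -102, -38)), 1437) = Add(Add(21220, 15504), 1437) = Add(36724, 1437) = 38161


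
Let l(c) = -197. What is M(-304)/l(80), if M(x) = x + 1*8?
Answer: 296/197 ≈ 1.5025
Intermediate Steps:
M(x) = 8 + x (M(x) = x + 8 = 8 + x)
M(-304)/l(80) = (8 - 304)/(-197) = -296*(-1/197) = 296/197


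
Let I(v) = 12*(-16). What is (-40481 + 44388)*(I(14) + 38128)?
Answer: 148215952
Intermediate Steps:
I(v) = -192
(-40481 + 44388)*(I(14) + 38128) = (-40481 + 44388)*(-192 + 38128) = 3907*37936 = 148215952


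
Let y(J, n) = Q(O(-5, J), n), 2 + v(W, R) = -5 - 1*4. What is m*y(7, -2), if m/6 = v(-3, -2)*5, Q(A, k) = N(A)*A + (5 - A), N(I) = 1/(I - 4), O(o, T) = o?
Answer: -10450/3 ≈ -3483.3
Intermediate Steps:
v(W, R) = -11 (v(W, R) = -2 + (-5 - 1*4) = -2 + (-5 - 4) = -2 - 9 = -11)
N(I) = 1/(-4 + I)
Q(A, k) = 5 - A + A/(-4 + A) (Q(A, k) = A/(-4 + A) + (5 - A) = 5 - A + A/(-4 + A))
y(J, n) = 95/9 (y(J, n) = (-5 + (-4 - 5)*(5 - 1*(-5)))/(-4 - 5) = (-5 - 9*(5 + 5))/(-9) = -(-5 - 9*10)/9 = -(-5 - 90)/9 = -1/9*(-95) = 95/9)
m = -330 (m = 6*(-11*5) = 6*(-55) = -330)
m*y(7, -2) = -330*95/9 = -10450/3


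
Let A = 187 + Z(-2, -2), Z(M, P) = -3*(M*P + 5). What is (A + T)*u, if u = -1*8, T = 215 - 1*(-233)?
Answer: -4864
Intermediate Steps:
T = 448 (T = 215 + 233 = 448)
u = -8
Z(M, P) = -15 - 3*M*P (Z(M, P) = -3*(5 + M*P) = -15 - 3*M*P)
A = 160 (A = 187 + (-15 - 3*(-2)*(-2)) = 187 + (-15 - 12) = 187 - 27 = 160)
(A + T)*u = (160 + 448)*(-8) = 608*(-8) = -4864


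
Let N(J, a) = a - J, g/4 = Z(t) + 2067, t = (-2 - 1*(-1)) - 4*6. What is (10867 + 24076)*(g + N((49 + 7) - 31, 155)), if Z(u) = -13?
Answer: 291634278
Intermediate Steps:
t = -25 (t = (-2 + 1) - 24 = -1 - 24 = -25)
g = 8216 (g = 4*(-13 + 2067) = 4*2054 = 8216)
(10867 + 24076)*(g + N((49 + 7) - 31, 155)) = (10867 + 24076)*(8216 + (155 - ((49 + 7) - 31))) = 34943*(8216 + (155 - (56 - 31))) = 34943*(8216 + (155 - 1*25)) = 34943*(8216 + (155 - 25)) = 34943*(8216 + 130) = 34943*8346 = 291634278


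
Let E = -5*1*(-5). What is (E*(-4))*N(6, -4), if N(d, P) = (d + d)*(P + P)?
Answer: 9600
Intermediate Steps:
E = 25 (E = -5*(-5) = 25)
N(d, P) = 4*P*d (N(d, P) = (2*d)*(2*P) = 4*P*d)
(E*(-4))*N(6, -4) = (25*(-4))*(4*(-4)*6) = -100*(-96) = 9600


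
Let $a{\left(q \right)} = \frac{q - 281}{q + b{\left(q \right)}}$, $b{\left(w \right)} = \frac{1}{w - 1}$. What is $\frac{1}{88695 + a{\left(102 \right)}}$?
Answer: $\frac{10303}{913806506} \approx 1.1275 \cdot 10^{-5}$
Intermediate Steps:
$b{\left(w \right)} = \frac{1}{-1 + w}$
$a{\left(q \right)} = \frac{-281 + q}{q + \frac{1}{-1 + q}}$ ($a{\left(q \right)} = \frac{q - 281}{q + \frac{1}{-1 + q}} = \frac{-281 + q}{q + \frac{1}{-1 + q}}$)
$\frac{1}{88695 + a{\left(102 \right)}} = \frac{1}{88695 + \frac{\left(-1 + 102\right) \left(-281 + 102\right)}{1 + 102 \left(-1 + 102\right)}} = \frac{1}{88695 + \frac{1}{1 + 102 \cdot 101} \cdot 101 \left(-179\right)} = \frac{1}{88695 + \frac{1}{1 + 10302} \cdot 101 \left(-179\right)} = \frac{1}{88695 + \frac{1}{10303} \cdot 101 \left(-179\right)} = \frac{1}{88695 - \frac{18079}{10303}} = \frac{1}{\frac{913806506}{10303}} = \frac{10303}{913806506}$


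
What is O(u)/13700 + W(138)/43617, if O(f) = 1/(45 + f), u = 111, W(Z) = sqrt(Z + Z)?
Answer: 1/2137200 + 2*sqrt(69)/43617 ≈ 0.00038136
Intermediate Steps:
W(Z) = sqrt(2)*sqrt(Z) (W(Z) = sqrt(2*Z) = sqrt(2)*sqrt(Z))
O(u)/13700 + W(138)/43617 = 1/((45 + 111)*13700) + (sqrt(2)*sqrt(138))/43617 = (1/13700)/156 + (2*sqrt(69))*(1/43617) = (1/156)*(1/13700) + 2*sqrt(69)/43617 = 1/2137200 + 2*sqrt(69)/43617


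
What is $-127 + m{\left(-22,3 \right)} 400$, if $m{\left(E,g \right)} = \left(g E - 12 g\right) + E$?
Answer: $-49727$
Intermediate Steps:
$m{\left(E,g \right)} = E - 12 g + E g$ ($m{\left(E,g \right)} = \left(E g - 12 g\right) + E = \left(- 12 g + E g\right) + E = E - 12 g + E g$)
$-127 + m{\left(-22,3 \right)} 400 = -127 + \left(-22 - 36 - 66\right) 400 = -127 - 49600 = -49727$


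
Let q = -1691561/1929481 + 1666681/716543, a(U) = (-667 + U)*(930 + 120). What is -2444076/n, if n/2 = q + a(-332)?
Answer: 281589349407264159/241705036954938152 ≈ 1.1650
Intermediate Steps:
a(U) = -700350 + 1050*U (a(U) = (-667 + U)*1050 = -700350 + 1050*U)
q = 2003753128938/1382556104183 (q = -1691561*1/1929481 + 1666681*(1/716543) = -1691561/1929481 + 1666681/716543 = 2003753128938/1382556104183 ≈ 1.4493)
n = -2900460443459257824/1382556104183 (n = 2*(2003753128938/1382556104183 + (-700350 + 1050*(-332))) = 2*(2003753128938/1382556104183 + (-700350 - 348600)) = 2*(2003753128938/1382556104183 - 1048950) = 2*(-1450230221729628912/1382556104183) = -2900460443459257824/1382556104183 ≈ -2.0979e+6)
-2444076/n = -2444076/(-2900460443459257824/1382556104183) = -2444076*(-1382556104183/2900460443459257824) = 281589349407264159/241705036954938152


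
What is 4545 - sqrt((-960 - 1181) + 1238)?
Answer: 4545 - I*sqrt(903) ≈ 4545.0 - 30.05*I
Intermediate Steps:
4545 - sqrt((-960 - 1181) + 1238) = 4545 - sqrt(-2141 + 1238) = 4545 - sqrt(-903) = 4545 - I*sqrt(903)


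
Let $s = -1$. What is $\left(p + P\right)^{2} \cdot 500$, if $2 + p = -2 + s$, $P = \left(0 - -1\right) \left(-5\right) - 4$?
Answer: $98000$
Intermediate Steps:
$P = -9$ ($P = \left(0 + 1\right) \left(-5\right) - 4 = 1 \left(-5\right) - 4 = -5 - 4 = -9$)
$p = -5$ ($p = -2 - 3 = -5$)
$\left(p + P\right)^{2} \cdot 500 = \left(-5 - 9\right)^{2} \cdot 500 = \left(-14\right)^{2} \cdot 500 = 196 \cdot 500 = 98000$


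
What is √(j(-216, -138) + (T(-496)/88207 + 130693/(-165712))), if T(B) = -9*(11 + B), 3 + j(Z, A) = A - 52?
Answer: I*√2587089880636636539017/3654239596 ≈ 13.919*I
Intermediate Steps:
j(Z, A) = -55 + A (j(Z, A) = -3 + (A - 52) = -3 + (-52 + A) = -55 + A)
T(B) = -99 - 9*B
√(j(-216, -138) + (T(-496)/88207 + 130693/(-165712))) = √((-55 - 138) + ((-99 - 9*(-496))/88207 + 130693/(-165712))) = √(-193 + ((-99 + 4464)*(1/88207) + 130693*(-1/165712))) = √(-193 + (4365*(1/88207) - 130693/165712)) = √(-193 + (4365/88207 - 130693/165712)) = √(-193 - 10804704571/14616958384) = √(-2831877672683/14616958384) = I*√2587089880636636539017/3654239596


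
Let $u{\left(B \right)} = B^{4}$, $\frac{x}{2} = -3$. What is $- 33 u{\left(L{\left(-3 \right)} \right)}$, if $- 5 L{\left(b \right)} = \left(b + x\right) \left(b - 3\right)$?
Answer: $- \frac{280600848}{625} \approx -4.4896 \cdot 10^{5}$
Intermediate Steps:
$x = -6$ ($x = 2 \left(-3\right) = -6$)
$L{\left(b \right)} = - \frac{\left(-6 + b\right) \left(-3 + b\right)}{5}$ ($L{\left(b \right)} = - \frac{\left(b - 6\right) \left(b - 3\right)}{5} = - \frac{\left(-6 + b\right) \left(-3 + b\right)}{5}$)
$- 33 u{\left(L{\left(-3 \right)} \right)} = - 33 \left(- \frac{18}{5} - \frac{\left(-3\right)^{2}}{5} + \frac{9}{5} \left(-3\right)\right)^{4} = - 33 \left(- \frac{18}{5} - \frac{9}{5} - \frac{27}{5}\right)^{4} = - 33 \left(- \frac{54}{5}\right)^{4} = \left(-33\right) \frac{8503056}{625} = - \frac{280600848}{625}$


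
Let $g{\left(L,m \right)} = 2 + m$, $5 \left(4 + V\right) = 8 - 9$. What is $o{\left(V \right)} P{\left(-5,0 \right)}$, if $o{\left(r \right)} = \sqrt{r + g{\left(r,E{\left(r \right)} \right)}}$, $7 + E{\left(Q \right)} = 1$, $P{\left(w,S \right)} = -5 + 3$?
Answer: $- \frac{2 i \sqrt{205}}{5} \approx - 5.7271 i$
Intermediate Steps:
$P{\left(w,S \right)} = -2$
$V = - \frac{21}{5}$ ($V = -4 + \frac{8 - 9}{5} = -4 + \frac{1}{5} \left(-1\right) = -4 - \frac{1}{5} = - \frac{21}{5} \approx -4.2$)
$E{\left(Q \right)} = -6$ ($E{\left(Q \right)} = -7 + 1 = -6$)
$o{\left(r \right)} = \sqrt{-4 + r}$ ($o{\left(r \right)} = \sqrt{r + \left(2 - 6\right)} = \sqrt{r - 4} = \sqrt{-4 + r}$)
$o{\left(V \right)} P{\left(-5,0 \right)} = \sqrt{-4 - \frac{21}{5}} \left(-2\right) = \sqrt{- \frac{41}{5}} \left(-2\right) = \frac{i \sqrt{205}}{5} \left(-2\right) = - \frac{2 i \sqrt{205}}{5}$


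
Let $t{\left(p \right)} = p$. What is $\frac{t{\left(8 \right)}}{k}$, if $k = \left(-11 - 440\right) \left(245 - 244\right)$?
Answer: $- \frac{8}{451} \approx -0.017738$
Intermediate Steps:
$k = -451$ ($k = - 451 \left(245 - 244\right) = \left(-451\right) 1 = -451$)
$\frac{t{\left(8 \right)}}{k} = \frac{8}{-451} = 8 \left(- \frac{1}{451}\right) = - \frac{8}{451}$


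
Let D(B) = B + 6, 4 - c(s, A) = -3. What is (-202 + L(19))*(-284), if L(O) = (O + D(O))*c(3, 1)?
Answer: -30104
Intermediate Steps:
c(s, A) = 7 (c(s, A) = 4 - 1*(-3) = 4 + 3 = 7)
D(B) = 6 + B
L(O) = 42 + 14*O (L(O) = (O + (6 + O))*7 = (6 + 2*O)*7 = 42 + 14*O)
(-202 + L(19))*(-284) = (-202 + (42 + 14*19))*(-284) = (-202 + (42 + 266))*(-284) = (-202 + 308)*(-284) = 106*(-284) = -30104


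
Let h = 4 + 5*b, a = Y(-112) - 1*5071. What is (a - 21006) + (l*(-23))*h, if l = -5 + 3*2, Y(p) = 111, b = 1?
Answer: -26173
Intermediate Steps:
l = 1 (l = -5 + 6 = 1)
a = -4960 (a = 111 - 1*5071 = 111 - 5071 = -4960)
h = 9 (h = 4 + 5*1 = 4 + 5 = 9)
(a - 21006) + (l*(-23))*h = (-4960 - 21006) + (1*(-23))*9 = -25966 - 23*9 = -25966 - 207 = -26173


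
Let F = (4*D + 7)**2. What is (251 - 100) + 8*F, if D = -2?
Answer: 159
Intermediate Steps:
F = 1 (F = (4*(-2) + 7)**2 = (-8 + 7)**2 = (-1)**2 = 1)
(251 - 100) + 8*F = (251 - 100) + 8*1 = 151 + 8 = 159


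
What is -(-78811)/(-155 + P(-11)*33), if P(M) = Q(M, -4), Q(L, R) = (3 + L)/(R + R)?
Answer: -78811/122 ≈ -645.99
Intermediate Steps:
Q(L, R) = (3 + L)/(2*R) (Q(L, R) = (3 + L)/((2*R)) = (3 + L)*(1/(2*R)) = (3 + L)/(2*R))
P(M) = -3/8 - M/8 (P(M) = (½)*(3 + M)/(-4) = (½)*(-¼)*(3 + M) = -3/8 - M/8)
-(-78811)/(-155 + P(-11)*33) = -(-78811)/(-155 + (-3/8 - ⅛*(-11))*33) = -(-78811)/(-155 + (-3/8 + 11/8)*33) = -(-78811)/(-155 + 1*33) = -(-78811)/(-155 + 33) = -(-78811)/(-122) = -(-78811)*(-1)/122 = -1*78811/122 = -78811/122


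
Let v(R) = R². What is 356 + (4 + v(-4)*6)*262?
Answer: 26556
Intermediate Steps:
356 + (4 + v(-4)*6)*262 = 356 + (4 + (-4)²*6)*262 = 356 + (4 + 16*6)*262 = 356 + (4 + 96)*262 = 356 + 100*262 = 356 + 26200 = 26556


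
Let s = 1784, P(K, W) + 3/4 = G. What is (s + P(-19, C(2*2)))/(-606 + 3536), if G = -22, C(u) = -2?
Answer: 1409/2344 ≈ 0.60111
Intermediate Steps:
P(K, W) = -91/4 (P(K, W) = -¾ - 22 = -91/4)
(s + P(-19, C(2*2)))/(-606 + 3536) = (1784 - 91/4)/(-606 + 3536) = (7045/4)/2930 = (7045/4)*(1/2930) = 1409/2344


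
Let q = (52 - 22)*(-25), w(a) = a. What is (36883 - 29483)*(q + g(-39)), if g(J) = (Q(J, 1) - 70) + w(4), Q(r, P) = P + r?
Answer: -6319600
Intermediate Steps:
q = -750 (q = 30*(-25) = -750)
g(J) = -65 + J (g(J) = ((1 + J) - 70) + 4 = (-69 + J) + 4 = -65 + J)
(36883 - 29483)*(q + g(-39)) = (36883 - 29483)*(-750 + (-65 - 39)) = 7400*(-750 - 104) = 7400*(-854) = -6319600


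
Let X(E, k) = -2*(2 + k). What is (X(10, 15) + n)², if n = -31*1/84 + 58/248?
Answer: 493817284/423801 ≈ 1165.2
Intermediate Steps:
X(E, k) = -4 - 2*k
n = -88/651 (n = -31*1/84 + 58*(1/248) = -31/84 + 29/124 = -88/651 ≈ -0.13518)
(X(10, 15) + n)² = ((-4 - 2*15) - 88/651)² = ((-4 - 30) - 88/651)² = (-34 - 88/651)² = (-22222/651)² = 493817284/423801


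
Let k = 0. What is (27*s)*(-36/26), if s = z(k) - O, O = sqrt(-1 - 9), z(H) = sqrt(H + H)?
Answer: 486*I*sqrt(10)/13 ≈ 118.22*I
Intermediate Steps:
z(H) = sqrt(2)*sqrt(H) (z(H) = sqrt(2*H) = sqrt(2)*sqrt(H))
O = I*sqrt(10) (O = sqrt(-10) = I*sqrt(10) ≈ 3.1623*I)
s = -I*sqrt(10) (s = sqrt(2)*sqrt(0) - I*sqrt(10) = sqrt(2)*0 - I*sqrt(10) = 0 - I*sqrt(10) = -I*sqrt(10) ≈ -3.1623*I)
(27*s)*(-36/26) = (27*(-I*sqrt(10)))*(-36/26) = (-27*I*sqrt(10))*(-36*1/26) = -27*I*sqrt(10)*(-18/13) = 486*I*sqrt(10)/13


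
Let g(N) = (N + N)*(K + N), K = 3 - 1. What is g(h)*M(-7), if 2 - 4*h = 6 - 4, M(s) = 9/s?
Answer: 0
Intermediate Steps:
K = 2
h = 0 (h = 1/2 - (6 - 4)/4 = 1/2 - 1/4*2 = 1/2 - 1/2 = 0)
g(N) = 2*N*(2 + N) (g(N) = (N + N)*(2 + N) = (2*N)*(2 + N) = 2*N*(2 + N))
g(h)*M(-7) = (2*0*(2 + 0))*(9/(-7)) = (2*0*2)*(9*(-1/7)) = 0*(-9/7) = 0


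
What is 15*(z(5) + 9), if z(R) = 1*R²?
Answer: 510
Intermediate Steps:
z(R) = R²
15*(z(5) + 9) = 15*(5² + 9) = 15*(25 + 9) = 15*34 = 510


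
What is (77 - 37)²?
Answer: 1600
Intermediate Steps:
(77 - 37)² = 40² = 1600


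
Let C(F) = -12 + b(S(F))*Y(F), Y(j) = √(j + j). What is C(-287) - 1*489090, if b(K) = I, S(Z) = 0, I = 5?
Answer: -489102 + 5*I*√574 ≈ -4.891e+5 + 119.79*I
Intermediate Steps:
b(K) = 5
Y(j) = √2*√j (Y(j) = √(2*j) = √2*√j)
C(F) = -12 + 5*√2*√F (C(F) = -12 + 5*(√2*√F) = -12 + 5*√2*√F)
C(-287) - 1*489090 = (-12 + 5*√2*√(-287)) - 1*489090 = (-12 + 5*√2*(I*√287)) - 489090 = (-12 + 5*I*√574) - 489090 = -489102 + 5*I*√574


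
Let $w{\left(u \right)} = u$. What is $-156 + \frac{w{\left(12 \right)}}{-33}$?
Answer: $- \frac{1720}{11} \approx -156.36$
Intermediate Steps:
$-156 + \frac{w{\left(12 \right)}}{-33} = -156 + \frac{1}{-33} \cdot 12 = -156 - \frac{4}{11} = - \frac{1720}{11}$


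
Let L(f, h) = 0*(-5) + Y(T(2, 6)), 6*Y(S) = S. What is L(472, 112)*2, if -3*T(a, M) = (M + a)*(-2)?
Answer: 16/9 ≈ 1.7778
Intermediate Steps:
T(a, M) = 2*M/3 + 2*a/3 (T(a, M) = -(M + a)*(-2)/3 = -(-2*M - 2*a)/3 = 2*M/3 + 2*a/3)
Y(S) = S/6
L(f, h) = 8/9 (L(f, h) = 0*(-5) + ((⅔)*6 + (⅔)*2)/6 = 0 + (4 + 4/3)/6 = 0 + (⅙)*(16/3) = 0 + 8/9 = 8/9)
L(472, 112)*2 = (8/9)*2 = 16/9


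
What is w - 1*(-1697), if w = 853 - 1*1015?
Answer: 1535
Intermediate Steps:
w = -162 (w = 853 - 1015 = -162)
w - 1*(-1697) = -162 - 1*(-1697) = -162 + 1697 = 1535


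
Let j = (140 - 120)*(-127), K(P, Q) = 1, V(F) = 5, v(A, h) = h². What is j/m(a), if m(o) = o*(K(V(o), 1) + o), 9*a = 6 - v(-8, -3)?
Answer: 11430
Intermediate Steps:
a = -⅓ (a = (6 - 1*(-3)²)/9 = (6 - 1*9)/9 = (6 - 9)/9 = (⅑)*(-3) = -⅓ ≈ -0.33333)
m(o) = o*(1 + o)
j = -2540 (j = 20*(-127) = -2540)
j/m(a) = -2540*(-3/(1 - ⅓)) = -2540/((-⅓*⅔)) = -2540/(-2/9) = -2540*(-9/2) = 11430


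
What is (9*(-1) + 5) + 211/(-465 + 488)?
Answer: 119/23 ≈ 5.1739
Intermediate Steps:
(9*(-1) + 5) + 211/(-465 + 488) = (-9 + 5) + 211/23 = -4 + 211*(1/23) = -4 + 211/23 = 119/23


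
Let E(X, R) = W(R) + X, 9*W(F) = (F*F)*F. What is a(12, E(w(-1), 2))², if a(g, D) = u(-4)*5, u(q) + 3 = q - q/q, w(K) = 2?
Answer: 1600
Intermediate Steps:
W(F) = F³/9 (W(F) = ((F*F)*F)/9 = (F²*F)/9 = F³/9)
u(q) = -4 + q (u(q) = -3 + (q - q/q) = -3 + (q - 1*1) = -3 + (q - 1) = -3 + (-1 + q) = -4 + q)
E(X, R) = X + R³/9 (E(X, R) = R³/9 + X = X + R³/9)
a(g, D) = -40 (a(g, D) = (-4 - 4)*5 = -8*5 = -40)
a(12, E(w(-1), 2))² = (-40)² = 1600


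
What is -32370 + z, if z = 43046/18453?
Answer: -597280564/18453 ≈ -32368.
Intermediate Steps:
z = 43046/18453 (z = 43046*(1/18453) = 43046/18453 ≈ 2.3327)
-32370 + z = -32370 + 43046/18453 = -597280564/18453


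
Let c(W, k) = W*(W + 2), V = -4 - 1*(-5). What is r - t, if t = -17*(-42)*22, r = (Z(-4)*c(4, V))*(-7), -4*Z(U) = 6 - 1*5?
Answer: -15666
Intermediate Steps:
V = 1 (V = -4 + 5 = 1)
c(W, k) = W*(2 + W)
Z(U) = -1/4 (Z(U) = -(6 - 1*5)/4 = -(6 - 5)/4 = -1/4*1 = -1/4)
r = 42 (r = -(2 + 4)*(-7) = -6*(-7) = 42)
t = 15708 (t = 714*22 = 15708)
r - t = 42 - 1*15708 = 42 - 15708 = -15666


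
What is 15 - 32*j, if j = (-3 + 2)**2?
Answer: -17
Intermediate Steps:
j = 1 (j = (-1)**2 = 1)
15 - 32*j = 15 - 32*1 = 15 - 32 = -17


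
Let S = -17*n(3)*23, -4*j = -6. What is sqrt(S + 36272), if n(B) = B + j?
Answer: 5*sqrt(5522)/2 ≈ 185.78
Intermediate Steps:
j = 3/2 (j = -1/4*(-6) = 3/2 ≈ 1.5000)
n(B) = 3/2 + B (n(B) = B + 3/2 = 3/2 + B)
S = -3519/2 (S = -17*(3/2 + 3)*23 = -17*9/2*23 = -153/2*23 = -3519/2 ≈ -1759.5)
sqrt(S + 36272) = sqrt(-3519/2 + 36272) = sqrt(69025/2) = 5*sqrt(5522)/2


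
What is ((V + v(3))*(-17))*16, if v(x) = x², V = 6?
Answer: -4080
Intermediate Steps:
((V + v(3))*(-17))*16 = ((6 + 3²)*(-17))*16 = ((6 + 9)*(-17))*16 = (15*(-17))*16 = -255*16 = -4080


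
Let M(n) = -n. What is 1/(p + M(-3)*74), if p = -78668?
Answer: -1/78446 ≈ -1.2748e-5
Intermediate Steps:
1/(p + M(-3)*74) = 1/(-78668 - 1*(-3)*74) = 1/(-78668 + 3*74) = 1/(-78668 + 222) = 1/(-78446) = -1/78446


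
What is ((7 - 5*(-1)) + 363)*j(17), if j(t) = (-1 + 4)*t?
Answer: 19125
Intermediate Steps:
j(t) = 3*t
((7 - 5*(-1)) + 363)*j(17) = ((7 - 5*(-1)) + 363)*(3*17) = ((7 + 5) + 363)*51 = (12 + 363)*51 = 375*51 = 19125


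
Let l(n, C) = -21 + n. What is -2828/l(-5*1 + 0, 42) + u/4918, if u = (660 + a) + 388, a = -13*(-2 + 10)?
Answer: 3483162/31967 ≈ 108.96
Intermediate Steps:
a = -104 (a = -13*8 = -104)
u = 944 (u = (660 - 104) + 388 = 556 + 388 = 944)
-2828/l(-5*1 + 0, 42) + u/4918 = -2828/(-21 + (-5*1 + 0)) + 944/4918 = -2828/(-21 + (-5 + 0)) + 944*(1/4918) = -2828/(-21 - 5) + 472/2459 = -2828/(-26) + 472/2459 = -2828*(-1/26) + 472/2459 = 1414/13 + 472/2459 = 3483162/31967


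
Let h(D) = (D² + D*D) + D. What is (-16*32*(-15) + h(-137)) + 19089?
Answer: 64170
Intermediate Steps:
h(D) = D + 2*D² (h(D) = (D² + D²) + D = 2*D² + D = D + 2*D²)
(-16*32*(-15) + h(-137)) + 19089 = (-16*32*(-15) - 137*(1 + 2*(-137))) + 19089 = (-512*(-15) - 137*(1 - 274)) + 19089 = (7680 - 137*(-273)) + 19089 = (7680 + 37401) + 19089 = 45081 + 19089 = 64170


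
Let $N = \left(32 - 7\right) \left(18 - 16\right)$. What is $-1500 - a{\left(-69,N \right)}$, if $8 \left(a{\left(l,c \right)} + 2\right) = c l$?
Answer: $- \frac{4267}{4} \approx -1066.8$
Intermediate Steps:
$N = 50$ ($N = 25 \cdot 2 = 50$)
$a{\left(l,c \right)} = -2 + \frac{c l}{8}$
$-1500 - a{\left(-69,N \right)} = -1500 - \left(-2 + \frac{1}{8} \cdot 50 \left(-69\right)\right) = -1500 - \left(-2 - \frac{1725}{4}\right) = -1500 - - \frac{1733}{4} = -1500 + \frac{1733}{4} = - \frac{4267}{4}$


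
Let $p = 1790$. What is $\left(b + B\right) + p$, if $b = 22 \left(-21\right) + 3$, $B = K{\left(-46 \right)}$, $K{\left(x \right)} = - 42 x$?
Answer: $3263$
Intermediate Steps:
$B = 1932$ ($B = \left(-42\right) \left(-46\right) = 1932$)
$b = -459$ ($b = -462 + 3 = -459$)
$\left(b + B\right) + p = \left(-459 + 1932\right) + 1790 = 1473 + 1790 = 3263$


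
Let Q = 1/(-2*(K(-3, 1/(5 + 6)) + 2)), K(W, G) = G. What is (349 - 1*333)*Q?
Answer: -88/23 ≈ -3.8261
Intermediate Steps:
Q = -11/46 (Q = 1/(-2*(1/(5 + 6) + 2)) = 1/(-2*(1/11 + 2)) = 1/(-2*23/11) = 1/(-46/11) = -11/46 ≈ -0.23913)
(349 - 1*333)*Q = (349 - 1*333)*(-11/46) = (349 - 333)*(-11/46) = 16*(-11/46) = -88/23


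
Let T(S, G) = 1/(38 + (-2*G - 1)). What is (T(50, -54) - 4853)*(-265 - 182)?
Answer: 314546748/145 ≈ 2.1693e+6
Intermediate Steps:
T(S, G) = 1/(37 - 2*G) (T(S, G) = 1/(38 + (-1 - 2*G)) = 1/(37 - 2*G))
(T(50, -54) - 4853)*(-265 - 182) = (-1/(-37 + 2*(-54)) - 4853)*(-265 - 182) = (-1/(-37 - 108) - 4853)*(-447) = (-1/(-145) - 4853)*(-447) = (-1*(-1/145) - 4853)*(-447) = (1/145 - 4853)*(-447) = -703684/145*(-447) = 314546748/145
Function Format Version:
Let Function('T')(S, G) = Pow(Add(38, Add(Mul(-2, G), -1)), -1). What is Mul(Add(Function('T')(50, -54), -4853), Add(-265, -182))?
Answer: Rational(314546748, 145) ≈ 2.1693e+6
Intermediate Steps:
Function('T')(S, G) = Pow(Add(37, Mul(-2, G)), -1) (Function('T')(S, G) = Pow(Add(38, Add(-1, Mul(-2, G))), -1) = Pow(Add(37, Mul(-2, G)), -1))
Mul(Add(Function('T')(50, -54), -4853), Add(-265, -182)) = Mul(Add(Mul(-1, Pow(Add(-37, Mul(2, -54)), -1)), -4853), Add(-265, -182)) = Mul(Add(Mul(-1, Pow(Add(-37, -108), -1)), -4853), -447) = Mul(Add(Mul(-1, Pow(-145, -1)), -4853), -447) = Mul(Add(Mul(-1, Rational(-1, 145)), -4853), -447) = Mul(Add(Rational(1, 145), -4853), -447) = Mul(Rational(-703684, 145), -447) = Rational(314546748, 145)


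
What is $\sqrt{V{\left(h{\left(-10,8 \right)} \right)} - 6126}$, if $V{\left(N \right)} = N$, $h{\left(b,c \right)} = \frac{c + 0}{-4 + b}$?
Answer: $\frac{i \sqrt{300202}}{7} \approx 78.272 i$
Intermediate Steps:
$h{\left(b,c \right)} = \frac{c}{-4 + b}$
$\sqrt{V{\left(h{\left(-10,8 \right)} \right)} - 6126} = \sqrt{\frac{8}{-4 - 10} - 6126} = \sqrt{\frac{8}{-14} - 6126} = \sqrt{8 \left(- \frac{1}{14}\right) - 6126} = \sqrt{- \frac{4}{7} - 6126} = \sqrt{- \frac{42886}{7}} = \frac{i \sqrt{300202}}{7}$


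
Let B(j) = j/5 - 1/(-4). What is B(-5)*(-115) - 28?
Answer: 233/4 ≈ 58.250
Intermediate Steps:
B(j) = ¼ + j/5 (B(j) = j*(⅕) - 1*(-¼) = j/5 + ¼ = ¼ + j/5)
B(-5)*(-115) - 28 = (¼ + (⅕)*(-5))*(-115) - 28 = (¼ - 1)*(-115) - 28 = -¾*(-115) - 28 = 345/4 - 28 = 233/4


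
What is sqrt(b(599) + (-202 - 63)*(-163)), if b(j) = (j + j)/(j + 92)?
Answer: sqrt(20625619613)/691 ≈ 207.84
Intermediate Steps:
b(j) = 2*j/(92 + j) (b(j) = (2*j)/(92 + j) = 2*j/(92 + j))
sqrt(b(599) + (-202 - 63)*(-163)) = sqrt(2*599/(92 + 599) + (-202 - 63)*(-163)) = sqrt(2*599/691 - 265*(-163)) = sqrt(2*599*(1/691) + 43195) = sqrt(1198/691 + 43195) = sqrt(29848943/691) = sqrt(20625619613)/691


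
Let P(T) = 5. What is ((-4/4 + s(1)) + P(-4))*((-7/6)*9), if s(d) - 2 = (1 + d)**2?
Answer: -105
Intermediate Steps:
s(d) = 2 + (1 + d)**2
((-4/4 + s(1)) + P(-4))*((-7/6)*9) = ((-4/4 + (2 + (1 + 1)**2)) + 5)*((-7/6)*9) = ((-4*1/4 + (2 + 2**2)) + 5)*(((1/6)*(-7))*9) = ((-1 + (2 + 4)) + 5)*(-7/6*9) = ((-1 + 6) + 5)*(-21/2) = (5 + 5)*(-21/2) = 10*(-21/2) = -105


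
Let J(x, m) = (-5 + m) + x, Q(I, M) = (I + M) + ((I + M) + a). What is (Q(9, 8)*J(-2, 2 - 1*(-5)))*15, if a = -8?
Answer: 0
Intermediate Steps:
Q(I, M) = -8 + 2*I + 2*M (Q(I, M) = (I + M) + ((I + M) - 8) = (I + M) + (-8 + I + M) = -8 + 2*I + 2*M)
J(x, m) = -5 + m + x
(Q(9, 8)*J(-2, 2 - 1*(-5)))*15 = ((-8 + 2*9 + 2*8)*(-5 + (2 - 1*(-5)) - 2))*15 = ((-8 + 18 + 16)*(-5 + (2 + 5) - 2))*15 = (26*(-5 + 7 - 2))*15 = (26*0)*15 = 0*15 = 0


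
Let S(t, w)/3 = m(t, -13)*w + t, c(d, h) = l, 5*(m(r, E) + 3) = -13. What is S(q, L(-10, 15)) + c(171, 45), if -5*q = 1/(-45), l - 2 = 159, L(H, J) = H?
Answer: 24676/75 ≈ 329.01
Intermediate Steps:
m(r, E) = -28/5 (m(r, E) = -3 + (1/5)*(-13) = -3 - 13/5 = -28/5)
l = 161 (l = 2 + 159 = 161)
c(d, h) = 161
q = 1/225 (q = -1/5/(-45) = -1/5*(-1/45) = 1/225 ≈ 0.0044444)
S(t, w) = 3*t - 84*w/5 (S(t, w) = 3*(-28*w/5 + t) = 3*(t - 28*w/5) = 3*t - 84*w/5)
S(q, L(-10, 15)) + c(171, 45) = (3*(1/225) - 84/5*(-10)) + 161 = (1/75 + 168) + 161 = 12601/75 + 161 = 24676/75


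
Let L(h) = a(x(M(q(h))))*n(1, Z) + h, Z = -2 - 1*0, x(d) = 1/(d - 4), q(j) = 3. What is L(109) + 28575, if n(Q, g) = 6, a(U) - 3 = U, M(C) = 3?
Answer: 28696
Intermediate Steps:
x(d) = 1/(-4 + d)
Z = -2 (Z = -2 + 0 = -2)
a(U) = 3 + U
L(h) = 12 + h (L(h) = (3 + 1/(-4 + 3))*6 + h = (3 + 1/(-1))*6 + h = (3 - 1)*6 + h = 2*6 + h = 12 + h)
L(109) + 28575 = (12 + 109) + 28575 = 121 + 28575 = 28696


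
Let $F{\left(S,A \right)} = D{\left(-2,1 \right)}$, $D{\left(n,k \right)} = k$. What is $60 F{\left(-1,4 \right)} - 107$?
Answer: $-47$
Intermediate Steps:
$F{\left(S,A \right)} = 1$
$60 F{\left(-1,4 \right)} - 107 = 60 \cdot 1 - 107 = 60 - 107 = -47$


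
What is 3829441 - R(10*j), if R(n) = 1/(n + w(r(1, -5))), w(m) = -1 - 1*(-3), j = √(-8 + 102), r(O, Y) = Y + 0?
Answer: 17990713819/4698 - 5*√94/4698 ≈ 3.8294e+6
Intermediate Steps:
r(O, Y) = Y
j = √94 ≈ 9.6954
w(m) = 2 (w(m) = -1 + 3 = 2)
R(n) = 1/(2 + n) (R(n) = 1/(n + 2) = 1/(2 + n))
3829441 - R(10*j) = 3829441 - 1/(2 + 10*√94)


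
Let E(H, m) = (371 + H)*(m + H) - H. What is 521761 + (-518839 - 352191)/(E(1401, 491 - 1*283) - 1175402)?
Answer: 174721410103/334869 ≈ 5.2176e+5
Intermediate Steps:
E(H, m) = -H + (371 + H)*(H + m) (E(H, m) = (371 + H)*(H + m) - H = -H + (371 + H)*(H + m))
521761 + (-518839 - 352191)/(E(1401, 491 - 1*283) - 1175402) = 521761 + (-518839 - 352191)/((1401² + 370*1401 + 371*(491 - 1*283) + 1401*(491 - 1*283)) - 1175402) = 521761 - 871030/((1962801 + 518370 + 371*(491 - 283) + 1401*(491 - 283)) - 1175402) = 521761 - 871030/((1962801 + 518370 + 371*208 + 1401*208) - 1175402) = 521761 - 871030/((1962801 + 518370 + 77168 + 291408) - 1175402) = 521761 - 871030/(2849747 - 1175402) = 521761 - 871030/1674345 = 521761 - 871030*1/1674345 = 521761 - 174206/334869 = 174721410103/334869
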